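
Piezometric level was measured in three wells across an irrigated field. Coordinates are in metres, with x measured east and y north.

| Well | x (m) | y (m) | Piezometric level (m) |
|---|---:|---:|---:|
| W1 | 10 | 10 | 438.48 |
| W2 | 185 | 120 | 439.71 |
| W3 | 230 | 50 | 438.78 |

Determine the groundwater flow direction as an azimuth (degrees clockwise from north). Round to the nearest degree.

Taking W1 as reference: W2−W1 = (175, 110, +1.23); W3−W1 = (220, 40, +0.30).
Determinant of the coordinate differences = 175·40 − 220·110 = -17200.
∂h/∂x = [(+1.23)·40 − (+0.30)·110] / -17200 = -0.0009419
∂h/∂y = [175·(+0.30) − 220·(+1.23)] / -17200 = +0.01268
Flow direction (−∇h) has components (+0.0009419 E, -0.01268 N).
Azimuth = atan2(E, N) = atan2(+0.0009419, -0.01268) = 175.8° ≈ 176°.

176°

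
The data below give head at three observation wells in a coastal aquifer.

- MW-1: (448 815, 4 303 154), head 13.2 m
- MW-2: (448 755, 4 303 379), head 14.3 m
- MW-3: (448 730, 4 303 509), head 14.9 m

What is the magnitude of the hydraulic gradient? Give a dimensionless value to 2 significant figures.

0.0054

With h = a·x + b·y + c and MW-1 as origin, the differences give:
  (-60)·a + 225·b = +1.1
  (-85)·a + 355·b = +1.7
Eliminate b (×355 and ×225, subtract): -2175·a = 8.00 → a = ∂h/∂x = -0.003678
Back-substitute: b = ∂h/∂y = +0.003908.
|∇h| = √(-0.003678² + 0.003908²) = 0.005367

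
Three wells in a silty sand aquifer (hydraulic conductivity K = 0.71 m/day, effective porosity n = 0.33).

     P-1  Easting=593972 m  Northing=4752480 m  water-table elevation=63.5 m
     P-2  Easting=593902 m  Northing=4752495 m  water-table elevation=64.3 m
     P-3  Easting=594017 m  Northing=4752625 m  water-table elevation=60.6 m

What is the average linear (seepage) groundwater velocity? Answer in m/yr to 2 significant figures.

Differences from P-1: to P-2 (Δx, Δy, Δh) = (-70, 15, +0.8); to P-3 = (45, 145, -2.9).
Solve a·Δx + b·Δy = Δh: det = (-70)·145 − 45·15 = -10825.
∂h/∂x = [(+0.8)·145 − (-2.9)·15] / -10825 = -0.01473
∂h/∂y = [(-70)·(-2.9) − 45·(+0.8)] / -10825 = -0.01543
|∇h| = √(-0.01473² + -0.01543²) = 0.02133
Seepage velocity v = K·i/n = 0.71 × 0.02133 / 0.33 = 0.04589 m/day = 16.76 m/yr.

17 m/yr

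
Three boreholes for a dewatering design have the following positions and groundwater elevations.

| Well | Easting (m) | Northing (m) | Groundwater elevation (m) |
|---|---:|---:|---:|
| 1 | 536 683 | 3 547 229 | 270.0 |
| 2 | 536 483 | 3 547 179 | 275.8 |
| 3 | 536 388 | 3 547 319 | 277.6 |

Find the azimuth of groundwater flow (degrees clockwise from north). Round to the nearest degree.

Three-point gradient (reference 1): Δ to 2 = (-200, -50, +5.8), Δ to 3 = (-295, 90, +7.6).
∂h/∂x = -0.02754, ∂h/∂y = -0.005832 (det = -32750).
Flow direction (−∇h) has components (+0.02754 E, +0.005832 N).
Azimuth = atan2(E, N) = atan2(+0.02754, +0.005832) = 78.0° ≈ 078°.

078°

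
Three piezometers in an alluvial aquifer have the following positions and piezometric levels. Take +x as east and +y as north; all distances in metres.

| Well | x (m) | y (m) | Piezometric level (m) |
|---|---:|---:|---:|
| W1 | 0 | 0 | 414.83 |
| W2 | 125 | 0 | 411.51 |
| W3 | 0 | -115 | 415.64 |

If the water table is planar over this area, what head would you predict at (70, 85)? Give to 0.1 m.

∂h/∂x = (411.51 − 414.83) / (125 − 0) = -0.02656
∂h/∂y = (415.64 − 414.83) / (-115 − 0) = -0.007043
h(70, 85) = 414.83 + (-0.02656)·(70) + (-0.007043)·(85) = 414.83 -1.859 -0.599 = 412.372 m.

412.4 m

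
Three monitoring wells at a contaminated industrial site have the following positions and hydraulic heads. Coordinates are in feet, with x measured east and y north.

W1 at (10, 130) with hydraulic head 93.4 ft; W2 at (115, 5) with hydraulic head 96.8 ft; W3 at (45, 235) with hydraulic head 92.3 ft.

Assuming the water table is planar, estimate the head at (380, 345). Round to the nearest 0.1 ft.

95.4 ft

Differences from W1: to W2 (Δx, Δy, Δh) = (105, -125, +3.4); to W3 = (35, 105, -1.1).
Determinant of the coordinate differences = 105·105 − 35·(-125) = 15400.
∂h/∂x = [(+3.4)·105 − (-1.1)·(-125)] / 15400 = +0.01425
∂h/∂y = [105·(-1.1) − 35·(+3.4)] / 15400 = -0.01523
h(380, 345) = 93.4 + (+0.01425)·(370) + (-0.01523)·(215) = 93.4 +5.274 -3.274 = 95.400 ft.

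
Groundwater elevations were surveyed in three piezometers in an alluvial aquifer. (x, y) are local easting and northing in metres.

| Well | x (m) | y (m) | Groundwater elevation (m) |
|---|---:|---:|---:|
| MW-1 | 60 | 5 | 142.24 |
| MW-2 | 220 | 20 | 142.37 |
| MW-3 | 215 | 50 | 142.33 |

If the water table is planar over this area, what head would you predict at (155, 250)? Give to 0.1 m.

Differences from MW-1: to MW-2 (Δx, Δy, Δh) = (160, 15, +0.13); to MW-3 = (155, 45, +0.09).
Solve a·Δx + b·Δy = Δh: det = 160·45 − 155·15 = 4875.
∂h/∂x = [(+0.13)·45 − (+0.09)·15] / 4875 = +0.0009231
∂h/∂y = [160·(+0.09) − 155·(+0.13)] / 4875 = -0.001179
h(155, 250) = 142.24 + (+0.0009231)·(95) + (-0.001179)·(245) = 142.24 +0.088 -0.289 = 142.039 m.

142.0 m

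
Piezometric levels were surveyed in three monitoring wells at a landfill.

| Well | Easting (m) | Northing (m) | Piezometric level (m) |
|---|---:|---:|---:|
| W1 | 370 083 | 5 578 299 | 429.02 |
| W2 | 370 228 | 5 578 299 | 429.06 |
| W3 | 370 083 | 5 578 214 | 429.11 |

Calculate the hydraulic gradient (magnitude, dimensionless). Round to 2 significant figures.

0.0011

∂h/∂x = (429.06 − 429.02) / (370228 − 370083) = +0.0002759
∂h/∂y = (429.11 − 429.02) / (5578214 − 5578299) = -0.001059
|∇h| = √(0.0002759² + -0.001059²) = 0.001094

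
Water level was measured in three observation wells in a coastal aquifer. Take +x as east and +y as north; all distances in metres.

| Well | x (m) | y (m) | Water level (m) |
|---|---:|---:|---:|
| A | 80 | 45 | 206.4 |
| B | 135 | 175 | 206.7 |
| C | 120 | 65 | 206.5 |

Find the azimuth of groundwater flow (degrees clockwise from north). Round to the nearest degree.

227°

Differences from A: to B (Δx, Δy, Δh) = (55, 130, +0.3); to C = (40, 20, +0.1).
Solve a·Δx + b·Δy = Δh: det = 55·20 − 40·130 = -4100.
∂h/∂x = [(+0.3)·20 − (+0.1)·130] / -4100 = +0.001707
∂h/∂y = [55·(+0.1) − 40·(+0.3)] / -4100 = +0.001585
Flow direction (−∇h) has components (-0.001707 E, -0.001585 N).
Azimuth = atan2(E, N) = atan2(-0.001707, -0.001585) = 227.1° ≈ 227°.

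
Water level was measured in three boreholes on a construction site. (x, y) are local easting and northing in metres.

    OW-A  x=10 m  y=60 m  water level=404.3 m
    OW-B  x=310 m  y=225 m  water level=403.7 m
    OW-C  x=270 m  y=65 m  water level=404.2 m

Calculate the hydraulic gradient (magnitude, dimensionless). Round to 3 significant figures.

0.00306

Differences from OW-A: to OW-B (Δx, Δy, Δh) = (300, 165, -0.6); to OW-C = (260, 5, -0.1).
Determinant of the coordinate differences = 300·5 − 260·165 = -41400.
∂h/∂x = [(-0.6)·5 − (-0.1)·165] / -41400 = -0.0003261
∂h/∂y = [300·(-0.1) − 260·(-0.6)] / -41400 = -0.003043
|∇h| = √(-0.0003261² + -0.003043²) = 0.00306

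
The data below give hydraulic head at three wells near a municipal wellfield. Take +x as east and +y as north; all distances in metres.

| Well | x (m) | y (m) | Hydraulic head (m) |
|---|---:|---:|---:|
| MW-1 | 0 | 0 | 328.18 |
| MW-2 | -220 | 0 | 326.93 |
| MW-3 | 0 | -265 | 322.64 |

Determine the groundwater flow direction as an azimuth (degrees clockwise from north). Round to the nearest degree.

195°

∂h/∂x = (326.93 − 328.18) / (-220 − 0) = +0.005682
∂h/∂y = (322.64 − 328.18) / (-265 − 0) = +0.02091
Flow direction (−∇h) has components (-0.005682 E, -0.02091 N).
Azimuth = atan2(E, N) = atan2(-0.005682, -0.02091) = 195.2° ≈ 195°.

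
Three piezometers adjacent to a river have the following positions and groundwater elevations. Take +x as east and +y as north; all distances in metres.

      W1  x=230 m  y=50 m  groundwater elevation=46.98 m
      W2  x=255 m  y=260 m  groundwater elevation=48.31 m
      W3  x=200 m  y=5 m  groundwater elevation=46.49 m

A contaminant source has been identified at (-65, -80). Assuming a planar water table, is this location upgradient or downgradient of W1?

With h = a·x + b·y + c and W1 as origin, the differences give:
  25·a + 210·b = +1.33
  (-30)·a + (-45)·b = -0.49
Eliminate b (×(-45) and ×210, subtract): 5175·a = 43.050 → a = ∂h/∂x = +0.008319
Back-substitute: b = ∂h/∂y = +0.005343.
Head at (-65, -80) = 46.98 + (+0.008319)·(-295) + (+0.005343)·(-130) = 43.83 m.
That is lower than the 46.98 m at W1, so the point is downgradient.

downgradient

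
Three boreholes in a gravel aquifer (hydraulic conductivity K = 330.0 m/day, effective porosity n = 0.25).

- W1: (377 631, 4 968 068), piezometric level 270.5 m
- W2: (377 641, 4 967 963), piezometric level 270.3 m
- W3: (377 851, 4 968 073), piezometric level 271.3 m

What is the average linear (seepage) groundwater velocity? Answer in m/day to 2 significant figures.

With h = a·x + b·y + c and W1 as origin, the differences give:
  10·a + (-105)·b = -0.2
  220·a + 5·b = +0.8
Eliminate b (×5 and ×(-105), subtract): 23150·a = 83.00 → a = ∂h/∂x = +0.003585
Back-substitute: b = ∂h/∂y = +0.002246.
|∇h| = √(0.003585² + 0.002246²) = 0.00423
Seepage velocity v = K·i/n = 330.0 × 0.00423 / 0.25 = 5.584 m/day.

5.6 m/day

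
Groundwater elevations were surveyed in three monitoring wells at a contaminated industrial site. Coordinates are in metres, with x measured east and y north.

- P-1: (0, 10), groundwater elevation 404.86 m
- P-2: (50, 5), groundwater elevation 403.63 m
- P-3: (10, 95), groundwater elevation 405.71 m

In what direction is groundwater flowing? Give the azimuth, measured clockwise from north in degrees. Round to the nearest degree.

Differences from P-1: to P-2 (Δx, Δy, Δh) = (50, -5, -1.23); to P-3 = (10, 85, +0.85).
Determinant of the coordinate differences = 50·85 − 10·(-5) = 4300.
∂h/∂x = [(-1.23)·85 − (+0.85)·(-5)] / 4300 = -0.02333
∂h/∂y = [50·(+0.85) − 10·(-1.23)] / 4300 = +0.01274
Flow direction (−∇h) has components (+0.02333 E, -0.01274 N).
Azimuth = atan2(E, N) = atan2(+0.02333, -0.01274) = 118.7° ≈ 119°.

119°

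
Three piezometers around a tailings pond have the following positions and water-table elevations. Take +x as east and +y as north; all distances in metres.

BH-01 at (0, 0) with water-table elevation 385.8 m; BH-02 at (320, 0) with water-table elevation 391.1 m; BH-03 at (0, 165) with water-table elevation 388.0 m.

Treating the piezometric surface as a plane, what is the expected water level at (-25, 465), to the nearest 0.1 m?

391.6 m

∂h/∂x = (391.1 − 385.8) / (320 − 0) = +0.01656
∂h/∂y = (388.0 − 385.8) / (165 − 0) = +0.01333
h(-25, 465) = 385.8 + (+0.01656)·(-25) + (+0.01333)·(465) = 385.8 -0.414 +6.200 = 391.586 m.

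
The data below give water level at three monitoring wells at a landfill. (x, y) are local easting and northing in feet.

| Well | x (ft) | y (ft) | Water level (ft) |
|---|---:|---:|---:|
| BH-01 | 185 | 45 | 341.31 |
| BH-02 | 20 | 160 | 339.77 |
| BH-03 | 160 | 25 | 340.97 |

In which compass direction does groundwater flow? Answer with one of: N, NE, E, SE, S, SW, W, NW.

Taking BH-01 as reference: BH-02−BH-01 = (-165, 115, -1.54); BH-03−BH-01 = (-25, -20, -0.34).
Solve a·Δx + b·Δy = Δh: det = (-165)·(-20) − (-25)·115 = 6175.
∂h/∂x = [(-1.54)·(-20) − (-0.34)·115] / 6175 = +0.01132
∂h/∂y = [(-165)·(-0.34) − (-25)·(-1.54)] / 6175 = +0.002850
Flow = −∇h = (-0.01132 east, -0.002850 north), which points west.

W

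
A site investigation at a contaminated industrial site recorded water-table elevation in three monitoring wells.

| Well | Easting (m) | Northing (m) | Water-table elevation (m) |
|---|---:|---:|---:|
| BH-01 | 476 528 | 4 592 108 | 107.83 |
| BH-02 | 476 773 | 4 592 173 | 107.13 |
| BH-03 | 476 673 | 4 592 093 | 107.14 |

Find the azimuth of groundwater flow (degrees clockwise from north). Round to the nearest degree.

Three-point gradient (reference BH-01): Δ to BH-02 = (245, 65, -0.70), Δ to BH-03 = (145, -15, -0.69).
∂h/∂x = -0.004225, ∂h/∂y = +0.005156 (det = -13100).
Flow direction (−∇h) has components (+0.004225 E, -0.005156 N).
Azimuth = atan2(E, N) = atan2(+0.004225, -0.005156) = 140.7° ≈ 141°.

141°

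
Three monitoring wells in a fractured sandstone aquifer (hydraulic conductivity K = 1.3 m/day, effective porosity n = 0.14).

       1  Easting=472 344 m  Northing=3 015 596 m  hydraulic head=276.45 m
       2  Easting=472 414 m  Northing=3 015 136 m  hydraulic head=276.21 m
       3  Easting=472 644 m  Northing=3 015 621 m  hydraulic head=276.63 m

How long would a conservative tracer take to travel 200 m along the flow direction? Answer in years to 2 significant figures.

72 years

Taking 1 as reference: 2−1 = (70, -460, -0.24); 3−1 = (300, 25, +0.18).
Determinant of the coordinate differences = 70·25 − 300·(-460) = 139750.
∂h/∂x = [(-0.24)·25 − (+0.18)·(-460)] / 139750 = +0.0005496
∂h/∂y = [70·(+0.18) − 300·(-0.24)] / 139750 = +0.0006054
|∇h| = √(0.0005496² + 0.0006054²) = 0.0008177
Seepage velocity v = K·i/n = 1.3 × 0.0008177 / 0.14 = 0.007593 m/day.
t = 200 / 0.007593 = 2.634e+04 days = 72.1 years.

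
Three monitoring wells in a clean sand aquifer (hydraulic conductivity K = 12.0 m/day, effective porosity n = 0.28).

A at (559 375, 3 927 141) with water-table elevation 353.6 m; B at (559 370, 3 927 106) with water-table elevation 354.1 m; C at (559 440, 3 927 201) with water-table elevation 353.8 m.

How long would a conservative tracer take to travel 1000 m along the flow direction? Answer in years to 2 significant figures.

2.5 years

With h = a·x + b·y + c and A as origin, the differences give:
  (-5)·a + (-35)·b = +0.5
  65·a + 60·b = +0.2
Eliminate b (×60 and ×(-35), subtract): 1975·a = 37.00 → a = ∂h/∂x = +0.01873
Back-substitute: b = ∂h/∂y = -0.01696.
|∇h| = √(0.01873² + -0.01696²) = 0.02527
Seepage velocity v = K·i/n = 12.0 × 0.02527 / 0.28 = 1.083 m/day.
t = 1000 / 1.083 = 923.4 days = 2.53 years.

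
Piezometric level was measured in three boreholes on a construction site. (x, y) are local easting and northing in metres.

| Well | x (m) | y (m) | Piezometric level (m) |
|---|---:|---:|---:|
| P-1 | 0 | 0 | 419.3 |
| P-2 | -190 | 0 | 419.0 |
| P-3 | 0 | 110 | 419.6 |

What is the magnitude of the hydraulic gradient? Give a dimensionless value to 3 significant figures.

0.00315

∂h/∂x = (419.0 − 419.3) / (-190 − 0) = +0.001579
∂h/∂y = (419.6 − 419.3) / (110 − 0) = +0.002727
|∇h| = √(0.001579² + 0.002727²) = 0.003151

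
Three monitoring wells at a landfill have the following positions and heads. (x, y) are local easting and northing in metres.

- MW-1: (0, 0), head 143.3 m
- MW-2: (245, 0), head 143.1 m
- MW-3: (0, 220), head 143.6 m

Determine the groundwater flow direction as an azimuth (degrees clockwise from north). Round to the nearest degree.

∂h/∂x = (143.1 − 143.3) / (245 − 0) = -0.0008163
∂h/∂y = (143.6 − 143.3) / (220 − 0) = +0.001364
Flow direction (−∇h) has components (+0.0008163 E, -0.001364 N).
Azimuth = atan2(E, N) = atan2(+0.0008163, -0.001364) = 149.1° ≈ 149°.

149°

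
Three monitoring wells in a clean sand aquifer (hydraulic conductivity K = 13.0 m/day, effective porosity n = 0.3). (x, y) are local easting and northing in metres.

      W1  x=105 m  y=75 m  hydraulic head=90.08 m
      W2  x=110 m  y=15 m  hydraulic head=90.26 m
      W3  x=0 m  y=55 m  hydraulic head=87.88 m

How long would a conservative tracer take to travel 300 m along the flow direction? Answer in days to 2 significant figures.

Taking W1 as reference: W2−W1 = (5, -60, +0.18); W3−W1 = (-105, -20, -2.20).
Solve a·Δx + b·Δy = Δh: det = 5·(-20) − (-105)·(-60) = -6400.
∂h/∂x = [(+0.18)·(-20) − (-2.20)·(-60)] / -6400 = +0.02119
∂h/∂y = [5·(-2.20) − (-105)·(+0.18)] / -6400 = -0.001234
|∇h| = √(0.02119² + -0.001234²) = 0.02123
Seepage velocity v = K·i/n = 13.0 × 0.02123 / 0.3 = 0.92 m/day.
t = 300 / 0.92 = 326.1 days.

330 days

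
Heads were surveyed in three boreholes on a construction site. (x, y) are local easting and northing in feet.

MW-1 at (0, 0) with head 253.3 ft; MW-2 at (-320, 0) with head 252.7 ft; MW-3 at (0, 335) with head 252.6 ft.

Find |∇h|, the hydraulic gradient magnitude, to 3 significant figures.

∂h/∂x = (252.7 − 253.3) / (-320 − 0) = +0.001875
∂h/∂y = (252.6 − 253.3) / (335 − 0) = -0.002090
|∇h| = √(0.001875² + -0.002090²) = 0.002808

0.00281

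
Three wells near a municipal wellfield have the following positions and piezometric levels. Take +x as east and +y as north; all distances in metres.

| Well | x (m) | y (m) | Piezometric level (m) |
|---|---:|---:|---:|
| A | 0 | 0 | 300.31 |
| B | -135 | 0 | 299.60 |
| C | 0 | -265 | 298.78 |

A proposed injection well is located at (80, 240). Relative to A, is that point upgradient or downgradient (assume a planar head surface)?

∂h/∂x = (299.60 − 300.31) / (-135 − 0) = +0.005259
∂h/∂y = (298.78 − 300.31) / (-265 − 0) = +0.005774
Head at (80, 240) = 300.31 + (+0.005259)·(80) + (+0.005774)·(240) = 302.12 m.
That is higher than the 300.31 m at A, so the point is upgradient.

upgradient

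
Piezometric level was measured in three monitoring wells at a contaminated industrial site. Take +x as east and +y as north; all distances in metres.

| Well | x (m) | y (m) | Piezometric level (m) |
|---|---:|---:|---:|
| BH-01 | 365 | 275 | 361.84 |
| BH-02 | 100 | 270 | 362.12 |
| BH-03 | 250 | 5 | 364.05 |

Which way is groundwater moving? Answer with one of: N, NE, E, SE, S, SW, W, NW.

N

Differences from BH-01: to BH-02 (Δx, Δy, Δh) = (-265, -5, +0.28); to BH-03 = (-115, -270, +2.21).
Determinant of the coordinate differences = (-265)·(-270) − (-115)·(-5) = 70975.
∂h/∂x = [(+0.28)·(-270) − (+2.21)·(-5)] / 70975 = -0.0009095
∂h/∂y = [(-265)·(+2.21) − (-115)·(+0.28)] / 70975 = -0.007798
Flow = −∇h = (+0.0009095 east, +0.007798 north), which points north.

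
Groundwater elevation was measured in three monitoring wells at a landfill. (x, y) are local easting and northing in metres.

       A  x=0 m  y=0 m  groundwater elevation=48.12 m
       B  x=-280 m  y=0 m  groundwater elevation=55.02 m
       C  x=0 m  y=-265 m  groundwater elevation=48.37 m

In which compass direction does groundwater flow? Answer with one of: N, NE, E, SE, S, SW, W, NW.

∂h/∂x = (55.02 − 48.12) / (-280 − 0) = -0.02464
∂h/∂y = (48.37 − 48.12) / (-265 − 0) = -0.0009434
Flow = −∇h = (+0.02464 east, +0.0009434 north), which points east.

E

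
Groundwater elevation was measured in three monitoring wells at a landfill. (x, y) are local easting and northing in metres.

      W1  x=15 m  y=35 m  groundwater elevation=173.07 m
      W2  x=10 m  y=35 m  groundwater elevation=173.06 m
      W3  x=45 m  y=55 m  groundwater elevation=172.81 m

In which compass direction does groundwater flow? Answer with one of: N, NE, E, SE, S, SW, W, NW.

N

Taking W1 as reference: W2−W1 = (-5, 0, -0.01); W3−W1 = (30, 20, -0.26).
Solve a·Δx + b·Δy = Δh: det = (-5)·20 − 30·0 = -100.
∂h/∂x = [(-0.01)·20 − (-0.26)·0] / -100 = +0.002000
∂h/∂y = [(-5)·(-0.26) − 30·(-0.01)] / -100 = -0.01600
Flow = −∇h = (-0.002000 east, +0.01600 north), which points north.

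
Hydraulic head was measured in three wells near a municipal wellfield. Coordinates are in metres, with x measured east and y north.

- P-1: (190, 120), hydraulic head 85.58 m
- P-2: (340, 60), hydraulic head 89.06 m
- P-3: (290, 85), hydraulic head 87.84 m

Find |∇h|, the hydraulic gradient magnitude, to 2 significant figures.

0.022

Three-point gradient (reference P-1): Δ to P-2 = (150, -60, +3.48), Δ to P-3 = (100, -35, +2.26).
∂h/∂x = +0.01840, ∂h/∂y = -0.01200 (det = 750).
|∇h| = √(0.01840² + -0.01200²) = 0.02197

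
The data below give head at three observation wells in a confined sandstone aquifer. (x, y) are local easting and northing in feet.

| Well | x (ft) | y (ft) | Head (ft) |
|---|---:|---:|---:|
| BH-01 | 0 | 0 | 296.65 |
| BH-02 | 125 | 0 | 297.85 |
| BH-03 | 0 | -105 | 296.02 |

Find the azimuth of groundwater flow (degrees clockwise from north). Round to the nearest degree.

238°

∂h/∂x = (297.85 − 296.65) / (125 − 0) = +0.009600
∂h/∂y = (296.02 − 296.65) / (-105 − 0) = +0.006000
Flow direction (−∇h) has components (-0.009600 E, -0.006000 N).
Azimuth = atan2(E, N) = atan2(-0.009600, -0.006000) = 238.0° ≈ 238°.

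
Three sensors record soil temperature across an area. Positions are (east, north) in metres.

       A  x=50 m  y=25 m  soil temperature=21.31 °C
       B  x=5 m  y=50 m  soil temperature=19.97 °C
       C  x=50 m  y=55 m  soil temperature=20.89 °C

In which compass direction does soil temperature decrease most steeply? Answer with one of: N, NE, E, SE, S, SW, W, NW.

NW

With T = a·x + b·y + c and A as origin, the differences give:
  (-45)·a + 25·b = -1.34
  0·a + 30·b = -0.42
Eliminate b (×30 and ×25, subtract): -1350·a = -29.700 → a = ∂T/∂x = +0.02200
Back-substitute: b = ∂T/∂y = -0.01400.
Steepest decrease is along −∇f = (-0.02200 E, +0.01400 N) → northwest.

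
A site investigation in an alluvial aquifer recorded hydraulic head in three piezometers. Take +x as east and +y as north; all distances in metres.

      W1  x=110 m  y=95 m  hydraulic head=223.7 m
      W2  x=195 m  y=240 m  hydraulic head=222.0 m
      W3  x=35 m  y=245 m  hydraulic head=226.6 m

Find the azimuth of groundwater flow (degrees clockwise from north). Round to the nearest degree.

Taking W1 as reference: W2−W1 = (85, 145, -1.7); W3−W1 = (-75, 150, +2.9).
Solve a·Δx + b·Δy = Δh: det = 85·150 − (-75)·145 = 23625.
∂h/∂x = [(-1.7)·150 − (+2.9)·145] / 23625 = -0.02859
∂h/∂y = [85·(+2.9) − (-75)·(-1.7)] / 23625 = +0.005037
Flow direction (−∇h) has components (+0.02859 E, -0.005037 N).
Azimuth = atan2(E, N) = atan2(+0.02859, -0.005037) = 100.0° ≈ 100°.

100°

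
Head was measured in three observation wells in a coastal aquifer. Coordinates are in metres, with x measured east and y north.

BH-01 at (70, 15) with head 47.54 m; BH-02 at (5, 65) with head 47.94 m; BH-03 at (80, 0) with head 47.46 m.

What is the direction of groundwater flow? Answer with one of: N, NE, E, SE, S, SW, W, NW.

With h = a·x + b·y + c and BH-01 as origin, the differences give:
  (-65)·a + 50·b = +0.40
  10·a + (-15)·b = -0.08
Eliminate b (×(-15) and ×50, subtract): 475·a = -2.000 → a = ∂h/∂x = -0.004211
Back-substitute: b = ∂h/∂y = +0.002526.
Flow = −∇h = (+0.004211 east, -0.002526 north), which points southeast.

SE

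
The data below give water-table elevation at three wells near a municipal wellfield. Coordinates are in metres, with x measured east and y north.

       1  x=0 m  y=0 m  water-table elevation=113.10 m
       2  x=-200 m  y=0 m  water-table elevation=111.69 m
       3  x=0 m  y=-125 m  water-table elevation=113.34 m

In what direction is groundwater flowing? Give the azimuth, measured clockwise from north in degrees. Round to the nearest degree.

285°

∂h/∂x = (111.69 − 113.10) / (-200 − 0) = +0.007050
∂h/∂y = (113.34 − 113.10) / (-125 − 0) = -0.001920
Flow direction (−∇h) has components (-0.007050 E, +0.001920 N).
Azimuth = atan2(E, N) = atan2(-0.007050, +0.001920) = 285.2° ≈ 285°.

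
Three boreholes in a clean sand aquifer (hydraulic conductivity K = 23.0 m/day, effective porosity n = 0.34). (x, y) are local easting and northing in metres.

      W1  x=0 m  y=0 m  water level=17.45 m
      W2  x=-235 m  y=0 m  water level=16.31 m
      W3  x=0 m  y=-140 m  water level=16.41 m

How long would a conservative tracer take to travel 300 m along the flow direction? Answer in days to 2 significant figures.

500 days

∂h/∂x = (16.31 − 17.45) / (-235 − 0) = +0.004851
∂h/∂y = (16.41 − 17.45) / (-140 − 0) = +0.007429
|∇h| = √(0.004851² + 0.007429²) = 0.008873
Seepage velocity v = K·i/n = 23.0 × 0.008873 / 0.34 = 0.6002 m/day.
t = 300 / 0.6002 = 499.8 days.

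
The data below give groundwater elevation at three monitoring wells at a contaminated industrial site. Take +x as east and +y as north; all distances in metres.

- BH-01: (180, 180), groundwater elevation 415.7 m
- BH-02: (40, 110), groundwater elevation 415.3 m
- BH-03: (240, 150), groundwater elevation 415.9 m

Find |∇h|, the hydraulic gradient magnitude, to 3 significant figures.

Differences from BH-01: to BH-02 (Δx, Δy, Δh) = (-140, -70, -0.4); to BH-03 = (60, -30, +0.2).
Determinant of the coordinate differences = (-140)·(-30) − 60·(-70) = 8400.
∂h/∂x = [(-0.4)·(-30) − (+0.2)·(-70)] / 8400 = +0.003095
∂h/∂y = [(-140)·(+0.2) − 60·(-0.4)] / 8400 = -0.0004762
|∇h| = √(0.003095² + -0.0004762²) = 0.003131

0.00313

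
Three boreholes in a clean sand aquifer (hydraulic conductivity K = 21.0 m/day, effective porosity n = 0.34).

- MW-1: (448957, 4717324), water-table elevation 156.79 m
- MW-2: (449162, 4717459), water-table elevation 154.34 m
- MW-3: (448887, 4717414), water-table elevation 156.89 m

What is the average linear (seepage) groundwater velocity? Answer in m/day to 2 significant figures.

Differences from MW-1: to MW-2 (Δx, Δy, Δh) = (205, 135, -2.45); to MW-3 = (-70, 90, +0.10).
Solve a·Δx + b·Δy = Δh: det = 205·90 − (-70)·135 = 27900.
∂h/∂x = [(-2.45)·90 − (+0.10)·135] / 27900 = -0.008387
∂h/∂y = [205·(+0.10) − (-70)·(-2.45)] / 27900 = -0.005412
|∇h| = √(-0.008387² + -0.005412²) = 0.009982
Seepage velocity v = K·i/n = 21.0 × 0.009982 / 0.34 = 0.6165 m/day.

0.62 m/day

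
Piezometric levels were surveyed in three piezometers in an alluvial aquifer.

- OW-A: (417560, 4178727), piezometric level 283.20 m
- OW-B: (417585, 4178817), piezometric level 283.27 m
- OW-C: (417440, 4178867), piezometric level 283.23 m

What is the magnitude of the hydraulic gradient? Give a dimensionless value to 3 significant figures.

0.000810

Differences from OW-A: to OW-B (Δx, Δy, Δh) = (25, 90, +0.07); to OW-C = (-120, 140, +0.03).
Determinant of the coordinate differences = 25·140 − (-120)·90 = 14300.
∂h/∂x = [(+0.07)·140 − (+0.03)·90] / 14300 = +0.0004965
∂h/∂y = [25·(+0.03) − (-120)·(+0.07)] / 14300 = +0.0006399
|∇h| = √(0.0004965² + 0.0006399²) = 0.0008099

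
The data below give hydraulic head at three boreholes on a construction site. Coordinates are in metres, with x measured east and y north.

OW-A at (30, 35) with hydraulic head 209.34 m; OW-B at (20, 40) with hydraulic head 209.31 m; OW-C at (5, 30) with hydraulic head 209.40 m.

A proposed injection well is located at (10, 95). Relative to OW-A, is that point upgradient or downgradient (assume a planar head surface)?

downgradient

Differences from OW-A: to OW-B (Δx, Δy, Δh) = (-10, 5, -0.03); to OW-C = (-25, -5, +0.06).
Solve a·Δx + b·Δy = Δh: det = (-10)·(-5) − (-25)·5 = 175.
∂h/∂x = [(-0.03)·(-5) − (+0.06)·5] / 175 = -0.0008571
∂h/∂y = [(-10)·(+0.06) − (-25)·(-0.03)] / 175 = -0.007714
Head at (10, 95) = 209.34 + (-0.0008571)·(-20) + (-0.007714)·(60) = 208.89 m.
That is lower than the 209.34 m at OW-A, so the point is downgradient.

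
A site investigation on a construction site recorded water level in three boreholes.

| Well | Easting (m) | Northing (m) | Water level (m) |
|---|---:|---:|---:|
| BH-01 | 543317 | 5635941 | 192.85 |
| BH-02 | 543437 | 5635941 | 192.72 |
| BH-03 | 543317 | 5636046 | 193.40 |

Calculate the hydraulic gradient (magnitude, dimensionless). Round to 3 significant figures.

0.00535

∂h/∂x = (192.72 − 192.85) / (543437 − 543317) = -0.001083
∂h/∂y = (193.40 − 192.85) / (5636046 − 5635941) = +0.005238
|∇h| = √(-0.001083² + 0.005238²) = 0.005349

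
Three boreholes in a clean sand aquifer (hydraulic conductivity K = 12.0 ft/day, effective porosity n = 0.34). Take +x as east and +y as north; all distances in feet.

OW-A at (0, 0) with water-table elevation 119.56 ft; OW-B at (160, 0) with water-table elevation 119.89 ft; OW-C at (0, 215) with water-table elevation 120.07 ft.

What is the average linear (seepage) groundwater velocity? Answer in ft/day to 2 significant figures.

∂h/∂x = (119.89 − 119.56) / (160 − 0) = +0.002062
∂h/∂y = (120.07 − 119.56) / (215 − 0) = +0.002372
|∇h| = √(0.002062² + 0.002372²) = 0.003143
Seepage velocity v = K·i/n = 12.0 × 0.003143 / 0.34 = 0.1109 ft/day.

0.11 ft/day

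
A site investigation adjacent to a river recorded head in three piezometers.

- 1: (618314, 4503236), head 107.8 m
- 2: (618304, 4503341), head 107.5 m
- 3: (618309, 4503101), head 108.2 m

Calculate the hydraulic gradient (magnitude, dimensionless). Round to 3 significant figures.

Taking 1 as reference: 2−1 = (-10, 105, -0.3); 3−1 = (-5, -135, +0.4).
Determinant of the coordinate differences = (-10)·(-135) − (-5)·105 = 1875.
∂h/∂x = [(-0.3)·(-135) − (+0.4)·105] / 1875 = -0.0008000
∂h/∂y = [(-10)·(+0.4) − (-5)·(-0.3)] / 1875 = -0.002933
|∇h| = √(-0.0008000² + -0.002933²) = 0.00304

0.00304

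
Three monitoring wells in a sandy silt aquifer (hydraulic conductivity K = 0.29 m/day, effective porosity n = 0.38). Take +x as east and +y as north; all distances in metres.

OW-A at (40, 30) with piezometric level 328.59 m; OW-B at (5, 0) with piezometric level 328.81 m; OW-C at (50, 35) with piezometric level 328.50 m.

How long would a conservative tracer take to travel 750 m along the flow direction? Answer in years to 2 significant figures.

180 years

Differences from OW-A: to OW-B (Δx, Δy, Δh) = (-35, -30, +0.22); to OW-C = (10, 5, -0.09).
Determinant of the coordinate differences = (-35)·5 − 10·(-30) = 125.
∂h/∂x = [(+0.22)·5 − (-0.09)·(-30)] / 125 = -0.01280
∂h/∂y = [(-35)·(-0.09) − 10·(+0.22)] / 125 = +0.007600
|∇h| = √(-0.01280² + 0.007600²) = 0.01489
Seepage velocity v = K·i/n = 0.29 × 0.01489 / 0.38 = 0.01136 m/day.
t = 750 / 0.01136 = 6.602e+04 days = 181 years.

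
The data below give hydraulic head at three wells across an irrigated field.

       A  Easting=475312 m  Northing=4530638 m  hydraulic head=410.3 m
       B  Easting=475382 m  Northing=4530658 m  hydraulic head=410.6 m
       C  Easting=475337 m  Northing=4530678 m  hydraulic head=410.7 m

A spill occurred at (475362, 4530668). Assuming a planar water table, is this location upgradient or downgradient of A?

upgradient

Differences from A: to B (Δx, Δy, Δh) = (70, 20, +0.3); to C = (25, 40, +0.4).
Determinant of the coordinate differences = 70·40 − 25·20 = 2300.
∂h/∂x = [(+0.3)·40 − (+0.4)·20] / 2300 = +0.001739
∂h/∂y = [70·(+0.4) − 25·(+0.3)] / 2300 = +0.008913
Head at (475362, 4530668) = 410.3 + (+0.001739)·(50) + (+0.008913)·(30) = 410.65 m.
That is higher than the 410.3 m at A, so the point is upgradient.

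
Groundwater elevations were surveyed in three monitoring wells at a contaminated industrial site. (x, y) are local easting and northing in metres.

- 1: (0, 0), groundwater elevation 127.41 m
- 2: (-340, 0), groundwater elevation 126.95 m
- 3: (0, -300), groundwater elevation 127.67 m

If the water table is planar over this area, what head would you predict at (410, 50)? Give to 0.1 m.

127.9 m

∂h/∂x = (126.95 − 127.41) / (-340 − 0) = +0.001353
∂h/∂y = (127.67 − 127.41) / (-300 − 0) = -0.0008667
h(410, 50) = 127.41 + (+0.001353)·(410) + (-0.0008667)·(50) = 127.41 +0.555 -0.043 = 127.921 m.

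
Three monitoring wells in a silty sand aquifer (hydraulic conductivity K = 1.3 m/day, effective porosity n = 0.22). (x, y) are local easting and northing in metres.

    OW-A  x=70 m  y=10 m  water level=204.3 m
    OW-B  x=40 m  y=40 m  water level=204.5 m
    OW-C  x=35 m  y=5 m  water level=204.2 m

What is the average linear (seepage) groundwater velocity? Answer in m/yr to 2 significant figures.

18 m/yr

Taking OW-A as reference: OW-B−OW-A = (-30, 30, +0.2); OW-C−OW-A = (-35, -5, -0.1).
Solve a·Δx + b·Δy = Δh: det = (-30)·(-5) − (-35)·30 = 1200.
∂h/∂x = [(+0.2)·(-5) − (-0.1)·30] / 1200 = +0.001667
∂h/∂y = [(-30)·(-0.1) − (-35)·(+0.2)] / 1200 = +0.008333
|∇h| = √(0.001667² + 0.008333²) = 0.008498
Seepage velocity v = K·i/n = 1.3 × 0.008498 / 0.22 = 0.05022 m/day = 18.34 m/yr.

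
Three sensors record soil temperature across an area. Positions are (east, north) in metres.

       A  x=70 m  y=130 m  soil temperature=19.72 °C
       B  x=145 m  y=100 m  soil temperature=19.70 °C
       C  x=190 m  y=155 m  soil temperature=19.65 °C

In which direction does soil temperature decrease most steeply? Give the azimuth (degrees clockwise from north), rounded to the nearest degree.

042°

Three-point gradient (reference A): Δ to B = (75, -30, -0.02), Δ to C = (120, 25, -0.07).
∂T/∂x = -0.0004749, ∂T/∂y = -0.0005205 (det = 5475).
Steepest decrease is along −∇f: components (+0.0004749 E, +0.0005205 N).
Azimuth = atan2(+0.0004749, +0.0005205) = 42.4° ≈ 042°.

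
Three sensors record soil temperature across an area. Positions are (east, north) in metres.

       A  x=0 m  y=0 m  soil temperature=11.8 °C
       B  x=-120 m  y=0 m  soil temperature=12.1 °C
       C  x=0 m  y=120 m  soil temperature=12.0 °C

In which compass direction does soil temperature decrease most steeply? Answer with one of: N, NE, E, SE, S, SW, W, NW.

SE

∂T/∂x = (12.1 − 11.8) / (-120 − 0) = -0.002500
∂T/∂y = (12.0 − 11.8) / (120 − 0) = +0.001667
Steepest decrease is along −∇f = (+0.002500 E, -0.001667 N) → southeast.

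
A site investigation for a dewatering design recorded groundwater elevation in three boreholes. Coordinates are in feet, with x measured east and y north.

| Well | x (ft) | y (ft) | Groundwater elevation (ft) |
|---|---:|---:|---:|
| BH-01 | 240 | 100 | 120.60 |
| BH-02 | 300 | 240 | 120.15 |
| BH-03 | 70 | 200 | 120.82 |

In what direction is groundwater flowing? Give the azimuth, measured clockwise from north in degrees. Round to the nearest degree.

Taking BH-01 as reference: BH-02−BH-01 = (60, 140, -0.45); BH-03−BH-01 = (-170, 100, +0.22).
Determinant of the coordinate differences = 60·100 − (-170)·140 = 29800.
∂h/∂x = [(-0.45)·100 − (+0.22)·140] / 29800 = -0.002544
∂h/∂y = [60·(+0.22) − (-170)·(-0.45)] / 29800 = -0.002124
Flow direction (−∇h) has components (+0.002544 E, +0.002124 N).
Azimuth = atan2(E, N) = atan2(+0.002544, +0.002124) = 50.1° ≈ 050°.

050°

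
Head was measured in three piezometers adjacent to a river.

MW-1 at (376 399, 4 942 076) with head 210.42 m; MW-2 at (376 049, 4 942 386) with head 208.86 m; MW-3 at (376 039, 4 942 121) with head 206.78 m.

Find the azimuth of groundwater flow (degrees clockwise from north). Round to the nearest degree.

236°

Differences from MW-1: to MW-2 (Δx, Δy, Δh) = (-350, 310, -1.56); to MW-3 = (-360, 45, -3.64).
Determinant of the coordinate differences = (-350)·45 − (-360)·310 = 95850.
∂h/∂x = [(-1.56)·45 − (-3.64)·310] / 95850 = +0.01104
∂h/∂y = [(-350)·(-3.64) − (-360)·(-1.56)] / 95850 = +0.007432
Flow direction (−∇h) has components (-0.01104 E, -0.007432 N).
Azimuth = atan2(E, N) = atan2(-0.01104, -0.007432) = 236.1° ≈ 236°.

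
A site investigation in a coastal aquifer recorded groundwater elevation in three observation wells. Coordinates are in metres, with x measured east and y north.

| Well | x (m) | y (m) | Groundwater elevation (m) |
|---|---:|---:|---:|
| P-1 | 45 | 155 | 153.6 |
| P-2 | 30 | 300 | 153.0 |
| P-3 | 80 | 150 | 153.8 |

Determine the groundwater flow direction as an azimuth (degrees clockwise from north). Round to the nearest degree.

With h = a·x + b·y + c and P-1 as origin, the differences give:
  (-15)·a + 145·b = -0.6
  35·a + (-5)·b = +0.2
Eliminate b (×(-5) and ×145, subtract): -5000·a = -26.00 → a = ∂h/∂x = +0.005200
Back-substitute: b = ∂h/∂y = -0.003600.
Flow direction (−∇h) has components (-0.005200 E, +0.003600 N).
Azimuth = atan2(E, N) = atan2(-0.005200, +0.003600) = 304.7° ≈ 305°.

305°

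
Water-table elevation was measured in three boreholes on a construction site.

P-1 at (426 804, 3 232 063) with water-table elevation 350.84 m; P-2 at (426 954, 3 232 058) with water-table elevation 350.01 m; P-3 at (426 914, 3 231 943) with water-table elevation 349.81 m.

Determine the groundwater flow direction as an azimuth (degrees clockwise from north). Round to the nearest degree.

124°

Differences from P-1: to P-2 (Δx, Δy, Δh) = (150, -5, -0.83); to P-3 = (110, -120, -1.03).
Solve a·Δx + b·Δy = Δh: det = 150·(-120) − 110·(-5) = -17450.
∂h/∂x = [(-0.83)·(-120) − (-1.03)·(-5)] / -17450 = -0.005413
∂h/∂y = [150·(-1.03) − 110·(-0.83)] / -17450 = +0.003622
Flow direction (−∇h) has components (+0.005413 E, -0.003622 N).
Azimuth = atan2(E, N) = atan2(+0.005413, -0.003622) = 123.8° ≈ 124°.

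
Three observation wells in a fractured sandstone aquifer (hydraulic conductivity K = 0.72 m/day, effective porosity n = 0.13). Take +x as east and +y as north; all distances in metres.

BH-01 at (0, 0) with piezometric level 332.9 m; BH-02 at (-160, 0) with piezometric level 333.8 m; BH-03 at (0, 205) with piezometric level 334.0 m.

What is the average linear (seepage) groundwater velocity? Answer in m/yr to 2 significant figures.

∂h/∂x = (333.8 − 332.9) / (-160 − 0) = -0.005625
∂h/∂y = (334.0 − 332.9) / (205 − 0) = +0.005366
|∇h| = √(-0.005625² + 0.005366²) = 0.007774
Seepage velocity v = K·i/n = 0.72 × 0.007774 / 0.13 = 0.04306 m/day = 15.73 m/yr.

16 m/yr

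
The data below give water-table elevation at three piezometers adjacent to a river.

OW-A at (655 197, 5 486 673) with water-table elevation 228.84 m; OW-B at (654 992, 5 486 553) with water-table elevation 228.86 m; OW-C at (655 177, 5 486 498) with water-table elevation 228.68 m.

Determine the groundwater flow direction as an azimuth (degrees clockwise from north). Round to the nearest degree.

146°

Differences from OW-A: to OW-B (Δx, Δy, Δh) = (-205, -120, +0.02); to OW-C = (-20, -175, -0.16).
Solve a·Δx + b·Δy = Δh: det = (-205)·(-175) − (-20)·(-120) = 33475.
∂h/∂x = [(+0.02)·(-175) − (-0.16)·(-120)] / 33475 = -0.0006781
∂h/∂y = [(-205)·(-0.16) − (-20)·(+0.02)] / 33475 = +0.0009918
Flow direction (−∇h) has components (+0.0006781 E, -0.0009918 N).
Azimuth = atan2(E, N) = atan2(+0.0006781, -0.0009918) = 145.6° ≈ 146°.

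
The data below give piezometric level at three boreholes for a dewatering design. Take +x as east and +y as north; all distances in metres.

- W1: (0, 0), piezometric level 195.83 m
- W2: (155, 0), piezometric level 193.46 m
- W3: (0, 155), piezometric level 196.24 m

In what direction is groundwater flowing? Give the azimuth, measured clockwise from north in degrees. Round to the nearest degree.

100°

∂h/∂x = (193.46 − 195.83) / (155 − 0) = -0.01529
∂h/∂y = (196.24 − 195.83) / (155 − 0) = +0.002645
Flow direction (−∇h) has components (+0.01529 E, -0.002645 N).
Azimuth = atan2(E, N) = atan2(+0.01529, -0.002645) = 99.8° ≈ 100°.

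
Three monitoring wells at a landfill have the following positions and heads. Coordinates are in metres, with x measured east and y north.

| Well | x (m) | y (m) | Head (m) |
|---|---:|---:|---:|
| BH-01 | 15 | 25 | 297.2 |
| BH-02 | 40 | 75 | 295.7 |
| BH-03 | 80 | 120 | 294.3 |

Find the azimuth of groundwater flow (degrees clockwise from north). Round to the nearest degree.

Taking BH-01 as reference: BH-02−BH-01 = (25, 50, -1.5); BH-03−BH-01 = (65, 95, -2.9).
Determinant of the coordinate differences = 25·95 − 65·50 = -875.
∂h/∂x = [(-1.5)·95 − (-2.9)·50] / -875 = -0.002857
∂h/∂y = [25·(-2.9) − 65·(-1.5)] / -875 = -0.02857
Flow direction (−∇h) has components (+0.002857 E, +0.02857 N).
Azimuth = atan2(E, N) = atan2(+0.002857, +0.02857) = 5.7° ≈ 006°.

006°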